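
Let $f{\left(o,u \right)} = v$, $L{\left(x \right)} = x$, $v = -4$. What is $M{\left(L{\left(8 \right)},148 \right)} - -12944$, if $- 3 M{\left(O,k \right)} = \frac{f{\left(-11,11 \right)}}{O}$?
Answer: $\frac{77665}{6} \approx 12944.0$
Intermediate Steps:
$f{\left(o,u \right)} = -4$
$M{\left(O,k \right)} = \frac{4}{3 O}$ ($M{\left(O,k \right)} = - \frac{\left(-4\right) \frac{1}{O}}{3} = \frac{4}{3 O}$)
$M{\left(L{\left(8 \right)},148 \right)} - -12944 = \frac{4}{3 \cdot 8} - -12944 = \frac{4}{3} \cdot \frac{1}{8} + 12944 = \frac{1}{6} + 12944 = \frac{77665}{6}$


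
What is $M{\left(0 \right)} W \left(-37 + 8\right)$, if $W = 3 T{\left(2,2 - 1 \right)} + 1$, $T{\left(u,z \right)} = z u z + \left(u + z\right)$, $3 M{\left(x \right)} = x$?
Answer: $0$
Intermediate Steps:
$M{\left(x \right)} = \frac{x}{3}$
$T{\left(u,z \right)} = u + z + u z^{2}$ ($T{\left(u,z \right)} = u z z + \left(u + z\right) = u z^{2} + \left(u + z\right) = u + z + u z^{2}$)
$W = 16$ ($W = 3 \left(2 + \left(2 - 1\right) + 2 \left(2 - 1\right)^{2}\right) + 1 = 3 \left(2 + 1 + 2 \cdot 1^{2}\right) + 1 = 3 \left(2 + 1 + 2 \cdot 1\right) + 1 = 3 \left(2 + 1 + 2\right) + 1 = 3 \cdot 5 + 1 = 15 + 1 = 16$)
$M{\left(0 \right)} W \left(-37 + 8\right) = \frac{1}{3} \cdot 0 \cdot 16 \left(-37 + 8\right) = 0 \cdot 16 \left(-29\right) = 0 \left(-29\right) = 0$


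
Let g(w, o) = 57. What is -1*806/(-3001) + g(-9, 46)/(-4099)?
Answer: 3132737/12301099 ≈ 0.25467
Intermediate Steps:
-1*806/(-3001) + g(-9, 46)/(-4099) = -1*806/(-3001) + 57/(-4099) = -806*(-1/3001) + 57*(-1/4099) = 806/3001 - 57/4099 = 3132737/12301099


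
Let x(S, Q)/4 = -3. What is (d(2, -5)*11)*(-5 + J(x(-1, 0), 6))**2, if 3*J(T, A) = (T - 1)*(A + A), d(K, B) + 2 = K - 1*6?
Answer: -214434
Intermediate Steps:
d(K, B) = -8 + K (d(K, B) = -2 + (K - 1*6) = -2 + (K - 6) = -2 + (-6 + K) = -8 + K)
x(S, Q) = -12 (x(S, Q) = 4*(-3) = -12)
J(T, A) = 2*A*(-1 + T)/3 (J(T, A) = ((T - 1)*(A + A))/3 = ((-1 + T)*(2*A))/3 = (2*A*(-1 + T))/3 = 2*A*(-1 + T)/3)
(d(2, -5)*11)*(-5 + J(x(-1, 0), 6))**2 = ((-8 + 2)*11)*(-5 + (2/3)*6*(-1 - 12))**2 = (-6*11)*(-5 + (2/3)*6*(-13))**2 = -66*(-5 - 52)**2 = -66*(-57)**2 = -66*3249 = -214434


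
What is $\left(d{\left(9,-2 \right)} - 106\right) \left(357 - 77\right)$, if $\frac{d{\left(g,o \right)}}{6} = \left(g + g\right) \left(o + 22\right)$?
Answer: $575120$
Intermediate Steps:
$d{\left(g,o \right)} = 12 g \left(22 + o\right)$ ($d{\left(g,o \right)} = 6 \left(g + g\right) \left(o + 22\right) = 6 \cdot 2 g \left(22 + o\right) = 12 g \left(22 + o\right)$)
$\left(d{\left(9,-2 \right)} - 106\right) \left(357 - 77\right) = \left(12 \cdot 9 \left(22 - 2\right) - 106\right) \left(357 - 77\right) = \left(12 \cdot 9 \cdot 20 + \left(-168 + 62\right)\right) 280 = \left(2160 - 106\right) 280 = 2054 \cdot 280 = 575120$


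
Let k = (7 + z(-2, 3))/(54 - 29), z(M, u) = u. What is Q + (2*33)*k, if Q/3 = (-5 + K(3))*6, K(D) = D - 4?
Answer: -408/5 ≈ -81.600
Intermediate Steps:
K(D) = -4 + D
k = ⅖ (k = (7 + 3)/(54 - 29) = 10/25 = 10*(1/25) = ⅖ ≈ 0.40000)
Q = -108 (Q = 3*((-5 + (-4 + 3))*6) = 3*((-5 - 1)*6) = 3*(-6*6) = 3*(-36) = -108)
Q + (2*33)*k = -108 + (2*33)*(⅖) = -108 + 66*(⅖) = -108 + 132/5 = -408/5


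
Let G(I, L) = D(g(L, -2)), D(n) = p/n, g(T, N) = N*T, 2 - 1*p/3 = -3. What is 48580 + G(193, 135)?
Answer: 874439/18 ≈ 48580.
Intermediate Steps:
p = 15 (p = 6 - 3*(-3) = 6 + 9 = 15)
D(n) = 15/n
G(I, L) = -15/(2*L) (G(I, L) = 15/((-2*L)) = 15*(-1/(2*L)) = -15/(2*L))
48580 + G(193, 135) = 48580 - 15/2/135 = 48580 - 15/2*1/135 = 48580 - 1/18 = 874439/18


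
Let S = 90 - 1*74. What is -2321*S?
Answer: -37136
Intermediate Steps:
S = 16 (S = 90 - 74 = 16)
-2321*S = -2321*16 = -37136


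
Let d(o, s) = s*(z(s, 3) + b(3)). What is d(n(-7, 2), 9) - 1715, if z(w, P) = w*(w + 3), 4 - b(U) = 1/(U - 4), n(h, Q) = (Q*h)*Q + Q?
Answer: -698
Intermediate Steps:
n(h, Q) = Q + h*Q**2 (n(h, Q) = h*Q**2 + Q = Q + h*Q**2)
b(U) = 4 - 1/(-4 + U) (b(U) = 4 - 1/(U - 4) = 4 - 1/(-4 + U))
z(w, P) = w*(3 + w)
d(o, s) = s*(5 + s*(3 + s)) (d(o, s) = s*(s*(3 + s) + (-17 + 4*3)/(-4 + 3)) = s*(s*(3 + s) + (-17 + 12)/(-1)) = s*(s*(3 + s) - 1*(-5)) = s*(s*(3 + s) + 5) = s*(5 + s*(3 + s)))
d(n(-7, 2), 9) - 1715 = 9*(5 + 9*(3 + 9)) - 1715 = 9*(5 + 9*12) - 1715 = 9*(5 + 108) - 1715 = 9*113 - 1715 = 1017 - 1715 = -698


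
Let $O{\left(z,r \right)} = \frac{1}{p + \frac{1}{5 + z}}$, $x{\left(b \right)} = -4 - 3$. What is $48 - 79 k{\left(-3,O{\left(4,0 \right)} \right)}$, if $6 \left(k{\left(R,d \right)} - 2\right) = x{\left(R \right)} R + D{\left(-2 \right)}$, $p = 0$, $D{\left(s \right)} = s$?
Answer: $- \frac{2161}{6} \approx -360.17$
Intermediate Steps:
$x{\left(b \right)} = -7$
$O{\left(z,r \right)} = 5 + z$ ($O{\left(z,r \right)} = \frac{1}{0 + \frac{1}{5 + z}} = \frac{1}{\frac{1}{5 + z}} = 5 + z$)
$k{\left(R,d \right)} = \frac{5}{3} - \frac{7 R}{6}$ ($k{\left(R,d \right)} = 2 + \frac{- 7 R - 2}{6} = 2 + \frac{-2 - 7 R}{6} = 2 - \left(\frac{1}{3} + \frac{7 R}{6}\right) = \frac{5}{3} - \frac{7 R}{6}$)
$48 - 79 k{\left(-3,O{\left(4,0 \right)} \right)} = 48 - 79 \left(\frac{5}{3} - - \frac{7}{2}\right) = 48 - 79 \left(\frac{5}{3} + \frac{7}{2}\right) = 48 - \frac{2449}{6} = - \frac{2161}{6}$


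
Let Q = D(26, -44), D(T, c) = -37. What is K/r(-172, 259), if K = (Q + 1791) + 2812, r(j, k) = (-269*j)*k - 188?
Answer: 761/1997204 ≈ 0.00038103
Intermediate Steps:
r(j, k) = -188 - 269*j*k (r(j, k) = -269*j*k - 188 = -188 - 269*j*k)
Q = -37
K = 4566 (K = (-37 + 1791) + 2812 = 1754 + 2812 = 4566)
K/r(-172, 259) = 4566/(-188 - 269*(-172)*259) = 4566/(-188 + 11983412) = 4566/11983224 = 4566*(1/11983224) = 761/1997204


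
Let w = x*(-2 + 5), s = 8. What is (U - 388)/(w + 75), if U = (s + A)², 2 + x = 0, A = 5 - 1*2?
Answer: -89/23 ≈ -3.8696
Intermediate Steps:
A = 3 (A = 5 - 2 = 3)
x = -2 (x = -2 + 0 = -2)
U = 121 (U = (8 + 3)² = 11² = 121)
w = -6 (w = -2*(-2 + 5) = -2*3 = -6)
(U - 388)/(w + 75) = (121 - 388)/(-6 + 75) = -267/69 = -267*1/69 = -89/23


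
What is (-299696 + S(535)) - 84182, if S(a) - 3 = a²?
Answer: -97650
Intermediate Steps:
S(a) = 3 + a²
(-299696 + S(535)) - 84182 = (-299696 + (3 + 535²)) - 84182 = (-299696 + (3 + 286225)) - 84182 = (-299696 + 286228) - 84182 = -13468 - 84182 = -97650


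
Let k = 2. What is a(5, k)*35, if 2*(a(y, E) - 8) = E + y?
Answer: 805/2 ≈ 402.50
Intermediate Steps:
a(y, E) = 8 + E/2 + y/2 (a(y, E) = 8 + (E + y)/2 = 8 + (E/2 + y/2) = 8 + E/2 + y/2)
a(5, k)*35 = (8 + (½)*2 + (½)*5)*35 = (8 + 1 + 5/2)*35 = (23/2)*35 = 805/2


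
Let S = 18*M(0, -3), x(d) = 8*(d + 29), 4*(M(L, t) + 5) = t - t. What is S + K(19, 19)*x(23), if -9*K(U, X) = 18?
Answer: -922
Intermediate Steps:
K(U, X) = -2 (K(U, X) = -⅑*18 = -2)
M(L, t) = -5 (M(L, t) = -5 + (t - t)/4 = -5 + (¼)*0 = -5 + 0 = -5)
x(d) = 232 + 8*d (x(d) = 8*(29 + d) = 232 + 8*d)
S = -90 (S = 18*(-5) = -90)
S + K(19, 19)*x(23) = -90 - 2*(232 + 8*23) = -90 - 2*(232 + 184) = -90 - 2*416 = -90 - 832 = -922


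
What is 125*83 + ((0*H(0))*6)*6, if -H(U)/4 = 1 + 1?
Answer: 10375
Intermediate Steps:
H(U) = -8 (H(U) = -4*(1 + 1) = -4*2 = -8)
125*83 + ((0*H(0))*6)*6 = 125*83 + ((0*(-8))*6)*6 = 10375 + (0*6)*6 = 10375 + 0*6 = 10375 + 0 = 10375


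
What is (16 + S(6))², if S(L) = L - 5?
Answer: 289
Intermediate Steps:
S(L) = -5 + L
(16 + S(6))² = (16 + (-5 + 6))² = (16 + 1)² = 17² = 289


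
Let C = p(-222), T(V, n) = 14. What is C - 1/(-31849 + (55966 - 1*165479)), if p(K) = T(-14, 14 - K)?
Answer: 1979069/141362 ≈ 14.000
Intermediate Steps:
p(K) = 14
C = 14
C - 1/(-31849 + (55966 - 1*165479)) = 14 - 1/(-31849 + (55966 - 1*165479)) = 14 - 1/(-31849 + (55966 - 165479)) = 14 - 1/(-31849 - 109513) = 14 - 1/(-141362) = 14 - 1*(-1/141362) = 14 + 1/141362 = 1979069/141362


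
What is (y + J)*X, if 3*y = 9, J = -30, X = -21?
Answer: 567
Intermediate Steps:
y = 3 (y = (⅓)*9 = 3)
(y + J)*X = (3 - 30)*(-21) = -27*(-21) = 567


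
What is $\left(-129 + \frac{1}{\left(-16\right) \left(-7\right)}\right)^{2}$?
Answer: $\frac{208715809}{12544} \approx 16639.0$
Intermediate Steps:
$\left(-129 + \frac{1}{\left(-16\right) \left(-7\right)}\right)^{2} = \left(-129 + \frac{1}{112}\right)^{2} = \left(- \frac{14447}{112}\right)^{2} = \frac{208715809}{12544}$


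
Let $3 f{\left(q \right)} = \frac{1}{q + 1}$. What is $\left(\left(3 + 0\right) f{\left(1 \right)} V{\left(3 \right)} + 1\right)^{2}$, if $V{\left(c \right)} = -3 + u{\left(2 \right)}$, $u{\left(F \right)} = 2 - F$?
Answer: $\frac{1}{4} \approx 0.25$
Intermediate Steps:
$f{\left(q \right)} = \frac{1}{3 \left(1 + q\right)}$ ($f{\left(q \right)} = \frac{1}{3 \left(q + 1\right)} = \frac{1}{3 \left(1 + q\right)}$)
$V{\left(c \right)} = -3$ ($V{\left(c \right)} = -3 + \left(2 - 2\right) = -3 + 0 = -3$)
$\left(\left(3 + 0\right) f{\left(1 \right)} V{\left(3 \right)} + 1\right)^{2} = \left(\left(3 + 0\right) \frac{1}{3 \left(1 + 1\right)} \left(-3\right) + 1\right)^{2} = \left(3 \frac{1}{3 \cdot 2} \left(-3\right) + 1\right)^{2} = \left(3 \cdot \frac{1}{3} \cdot \frac{1}{2} \left(-3\right) + 1\right)^{2} = \left(3 \cdot \frac{1}{6} \left(-3\right) + 1\right)^{2} = \left(\frac{1}{2} \left(-3\right) + 1\right)^{2} = \left(- \frac{3}{2} + 1\right)^{2} = \left(- \frac{1}{2}\right)^{2} = \frac{1}{4}$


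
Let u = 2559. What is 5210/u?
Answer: 5210/2559 ≈ 2.0359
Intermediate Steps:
5210/u = 5210/2559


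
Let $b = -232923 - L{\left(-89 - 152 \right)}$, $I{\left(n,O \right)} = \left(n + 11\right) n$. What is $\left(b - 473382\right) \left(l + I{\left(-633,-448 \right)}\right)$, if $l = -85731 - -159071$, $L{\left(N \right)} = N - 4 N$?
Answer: $-330228739848$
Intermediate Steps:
$L{\left(N \right)} = - 3 N$
$I{\left(n,O \right)} = n \left(11 + n\right)$ ($I{\left(n,O \right)} = \left(11 + n\right) n = n \left(11 + n\right)$)
$l = 73340$ ($l = -85731 + 159071 = 73340$)
$b = -233646$ ($b = -232923 - - 3 \left(-89 - 152\right) = -232923 - \left(-3\right) \left(-241\right) = -232923 - 723 = -233646$)
$\left(b - 473382\right) \left(l + I{\left(-633,-448 \right)}\right) = \left(-233646 - 473382\right) \left(73340 - 633 \left(11 - 633\right)\right) = - 707028 \left(73340 - -393726\right) = - 707028 \left(73340 + 393726\right) = \left(-707028\right) 467066 = -330228739848$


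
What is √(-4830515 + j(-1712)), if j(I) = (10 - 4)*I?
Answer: I*√4840787 ≈ 2200.2*I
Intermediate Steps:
j(I) = 6*I
√(-4830515 + j(-1712)) = √(-4830515 + 6*(-1712)) = √(-4830515 - 10272) = √(-4840787) = I*√4840787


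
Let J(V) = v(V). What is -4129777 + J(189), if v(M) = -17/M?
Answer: -780527870/189 ≈ -4.1298e+6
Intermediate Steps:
J(V) = -17/V
-4129777 + J(189) = -4129777 - 17/189 = -780527870/189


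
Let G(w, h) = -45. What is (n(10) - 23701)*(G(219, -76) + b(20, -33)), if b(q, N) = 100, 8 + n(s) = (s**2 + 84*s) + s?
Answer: -1251745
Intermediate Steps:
n(s) = -8 + s**2 + 85*s (n(s) = -8 + ((s**2 + 84*s) + s) = -8 + (s**2 + 85*s) = -8 + s**2 + 85*s)
(n(10) - 23701)*(G(219, -76) + b(20, -33)) = ((-8 + 10**2 + 85*10) - 23701)*(-45 + 100) = ((-8 + 100 + 850) - 23701)*55 = (942 - 23701)*55 = -22759*55 = -1251745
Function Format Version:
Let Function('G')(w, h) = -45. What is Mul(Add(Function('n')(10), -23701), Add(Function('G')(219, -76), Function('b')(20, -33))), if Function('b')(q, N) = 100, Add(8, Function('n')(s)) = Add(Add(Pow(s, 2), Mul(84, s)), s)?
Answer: -1251745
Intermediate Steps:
Function('n')(s) = Add(-8, Pow(s, 2), Mul(85, s)) (Function('n')(s) = Add(-8, Add(Add(Pow(s, 2), Mul(84, s)), s)) = Add(-8, Add(Pow(s, 2), Mul(85, s))) = Add(-8, Pow(s, 2), Mul(85, s)))
Mul(Add(Function('n')(10), -23701), Add(Function('G')(219, -76), Function('b')(20, -33))) = Mul(Add(Add(-8, Pow(10, 2), Mul(85, 10)), -23701), Add(-45, 100)) = Mul(Add(Add(-8, 100, 850), -23701), 55) = Mul(Add(942, -23701), 55) = Mul(-22759, 55) = -1251745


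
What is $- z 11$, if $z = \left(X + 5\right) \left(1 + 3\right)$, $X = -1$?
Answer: $-176$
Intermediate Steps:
$z = 16$ ($z = \left(-1 + 5\right) \left(1 + 3\right) = 4 \cdot 4 = 16$)
$- z 11 = \left(-1\right) 16 \cdot 11 = \left(-16\right) 11 = -176$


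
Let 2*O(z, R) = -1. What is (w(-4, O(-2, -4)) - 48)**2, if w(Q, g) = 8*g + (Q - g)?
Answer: 12321/4 ≈ 3080.3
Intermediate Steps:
O(z, R) = -1/2 (O(z, R) = (1/2)*(-1) = -1/2)
w(Q, g) = Q + 7*g
(w(-4, O(-2, -4)) - 48)**2 = ((-4 + 7*(-1/2)) - 48)**2 = ((-4 - 7/2) - 48)**2 = (-15/2 - 48)**2 = (-111/2)**2 = 12321/4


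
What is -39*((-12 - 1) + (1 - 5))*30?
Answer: 19890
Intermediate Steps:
-39*((-12 - 1) + (1 - 5))*30 = -39*(-13 - 4)*30 = -39*(-17)*30 = 663*30 = 19890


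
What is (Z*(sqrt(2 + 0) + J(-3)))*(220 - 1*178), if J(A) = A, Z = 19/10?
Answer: -1197/5 + 399*sqrt(2)/5 ≈ -126.55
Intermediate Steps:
Z = 19/10 (Z = 19*(1/10) = 19/10 ≈ 1.9000)
(Z*(sqrt(2 + 0) + J(-3)))*(220 - 1*178) = (19*(sqrt(2 + 0) - 3)/10)*(220 - 1*178) = (19*(sqrt(2) - 3)/10)*(220 - 178) = (19*(-3 + sqrt(2))/10)*42 = (-57/10 + 19*sqrt(2)/10)*42 = -1197/5 + 399*sqrt(2)/5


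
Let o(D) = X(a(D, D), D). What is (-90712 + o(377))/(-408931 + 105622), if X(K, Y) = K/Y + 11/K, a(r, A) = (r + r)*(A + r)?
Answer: 5634877917/19159557716 ≈ 0.29410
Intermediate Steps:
a(r, A) = 2*r*(A + r) (a(r, A) = (2*r)*(A + r) = 2*r*(A + r))
X(K, Y) = 11/K + K/Y
o(D) = 4*D + 11/(4*D²) (o(D) = 11/((2*D*(D + D))) + (2*D*(D + D))/D = 11/((2*D*(2*D))) + (2*D*(2*D))/D = 11/((4*D²)) + (4*D²)/D = 11*(1/(4*D²)) + 4*D = 11/(4*D²) + 4*D = 4*D + 11/(4*D²))
(-90712 + o(377))/(-408931 + 105622) = (-90712 + (4*377 + (11/4)/377²))/(-408931 + 105622) = (-90712 + (1508 + (11/4)*(1/142129)))/(-303309) = (-90712 + (1508 + 11/568516))*(-1/303309) = (-90712 + 857322139/568516)*(-1/303309) = -50713901253/568516*(-1/303309) = 5634877917/19159557716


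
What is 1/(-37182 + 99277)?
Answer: 1/62095 ≈ 1.6104e-5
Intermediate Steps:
1/(-37182 + 99277) = 1/62095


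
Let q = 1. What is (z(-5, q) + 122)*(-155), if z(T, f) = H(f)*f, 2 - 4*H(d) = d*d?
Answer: -75795/4 ≈ -18949.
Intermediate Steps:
H(d) = ½ - d²/4 (H(d) = ½ - d*d/4 = ½ - d²/4)
z(T, f) = f*(½ - f²/4) (z(T, f) = (½ - f²/4)*f = f*(½ - f²/4))
(z(-5, q) + 122)*(-155) = ((¼)*1*(2 - 1*1²) + 122)*(-155) = ((¼)*1*(2 - 1*1) + 122)*(-155) = ((¼)*1*(2 - 1) + 122)*(-155) = ((¼)*1*1 + 122)*(-155) = (¼ + 122)*(-155) = (489/4)*(-155) = -75795/4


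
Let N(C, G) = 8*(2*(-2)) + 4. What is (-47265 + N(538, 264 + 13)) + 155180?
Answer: 107887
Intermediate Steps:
N(C, G) = -28 (N(C, G) = 8*(-4) + 4 = -32 + 4 = -28)
(-47265 + N(538, 264 + 13)) + 155180 = (-47265 - 28) + 155180 = -47293 + 155180 = 107887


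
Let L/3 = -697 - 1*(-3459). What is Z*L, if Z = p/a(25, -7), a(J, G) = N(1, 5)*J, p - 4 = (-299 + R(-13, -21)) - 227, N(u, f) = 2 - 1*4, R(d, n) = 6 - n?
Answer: 410157/5 ≈ 82031.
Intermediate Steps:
N(u, f) = -2 (N(u, f) = 2 - 4 = -2)
p = -495 (p = 4 + ((-299 + (6 - 1*(-21))) - 227) = 4 + ((-299 + (6 + 21)) - 227) = 4 + ((-299 + 27) - 227) = 4 + (-272 - 227) = 4 - 499 = -495)
a(J, G) = -2*J
L = 8286 (L = 3*(-697 - 1*(-3459)) = 3*(-697 + 3459) = 3*2762 = 8286)
Z = 99/10 (Z = -495/((-2*25)) = -495/(-50) = -495*(-1/50) = 99/10 ≈ 9.9000)
Z*L = (99/10)*8286 = 410157/5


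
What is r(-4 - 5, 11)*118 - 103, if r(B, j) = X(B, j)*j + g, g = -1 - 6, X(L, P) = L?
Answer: -12611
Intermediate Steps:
g = -7
r(B, j) = -7 + B*j (r(B, j) = B*j - 7 = -7 + B*j)
r(-4 - 5, 11)*118 - 103 = (-7 + (-4 - 5)*11)*118 - 103 = (-7 - 9*11)*118 - 103 = (-7 - 99)*118 - 103 = -106*118 - 103 = -12508 - 103 = -12611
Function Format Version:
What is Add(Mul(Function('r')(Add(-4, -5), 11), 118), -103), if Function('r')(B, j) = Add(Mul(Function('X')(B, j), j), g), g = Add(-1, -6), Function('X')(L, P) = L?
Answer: -12611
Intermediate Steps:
g = -7
Function('r')(B, j) = Add(-7, Mul(B, j)) (Function('r')(B, j) = Add(Mul(B, j), -7) = Add(-7, Mul(B, j)))
Add(Mul(Function('r')(Add(-4, -5), 11), 118), -103) = Add(Mul(Add(-7, Mul(Add(-4, -5), 11)), 118), -103) = Add(Mul(Add(-7, Mul(-9, 11)), 118), -103) = Add(Mul(Add(-7, -99), 118), -103) = Add(Mul(-106, 118), -103) = Add(-12508, -103) = -12611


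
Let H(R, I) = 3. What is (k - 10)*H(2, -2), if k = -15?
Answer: -75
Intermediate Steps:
(k - 10)*H(2, -2) = (-15 - 10)*3 = -25*3 = -75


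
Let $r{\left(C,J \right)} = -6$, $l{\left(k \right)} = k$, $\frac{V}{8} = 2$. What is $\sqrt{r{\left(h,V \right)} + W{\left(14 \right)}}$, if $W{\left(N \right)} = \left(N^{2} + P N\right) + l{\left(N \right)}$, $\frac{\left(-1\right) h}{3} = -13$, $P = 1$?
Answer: $\sqrt{218} \approx 14.765$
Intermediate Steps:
$V = 16$ ($V = 8 \cdot 2 = 16$)
$h = 39$ ($h = \left(-3\right) \left(-13\right) = 39$)
$W{\left(N \right)} = N^{2} + 2 N$ ($W{\left(N \right)} = \left(N^{2} + 1 N\right) + N = \left(N^{2} + N\right) + N = \left(N + N^{2}\right) + N = N^{2} + 2 N$)
$\sqrt{r{\left(h,V \right)} + W{\left(14 \right)}} = \sqrt{-6 + 14 \left(2 + 14\right)} = \sqrt{-6 + 14 \cdot 16} = \sqrt{-6 + 224} = \sqrt{218}$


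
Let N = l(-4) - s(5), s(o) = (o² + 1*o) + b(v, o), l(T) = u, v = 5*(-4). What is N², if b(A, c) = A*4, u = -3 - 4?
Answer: 1849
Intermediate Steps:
v = -20
u = -7
l(T) = -7
b(A, c) = 4*A
s(o) = -80 + o + o² (s(o) = (o² + 1*o) + 4*(-20) = (o² + o) - 80 = (o + o²) - 80 = -80 + o + o²)
N = 43 (N = -7 - (-80 + 5 + 5²) = -7 - (-80 + 5 + 25) = -7 - 1*(-50) = -7 + 50 = 43)
N² = 43² = 1849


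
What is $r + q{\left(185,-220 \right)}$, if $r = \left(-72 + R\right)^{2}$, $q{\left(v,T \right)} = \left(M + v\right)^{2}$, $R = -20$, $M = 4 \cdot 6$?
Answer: $52145$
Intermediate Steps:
$M = 24$
$q{\left(v,T \right)} = \left(24 + v\right)^{2}$
$r = 8464$ ($r = \left(-72 - 20\right)^{2} = \left(-92\right)^{2} = 8464$)
$r + q{\left(185,-220 \right)} = 8464 + \left(24 + 185\right)^{2} = 8464 + 209^{2} = 8464 + 43681 = 52145$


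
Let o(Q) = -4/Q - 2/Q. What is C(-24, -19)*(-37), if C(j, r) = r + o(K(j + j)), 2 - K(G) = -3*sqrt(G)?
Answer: 74*(-11*I + 57*sqrt(3))/(-I + 6*sqrt(3)) ≈ 704.02 - 10.583*I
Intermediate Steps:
K(G) = 2 + 3*sqrt(G) (K(G) = 2 - (-3)*sqrt(G) = 2 + 3*sqrt(G))
o(Q) = -6/Q
C(j, r) = r - 6/(2 + 3*sqrt(2)*sqrt(j)) (C(j, r) = r - 6/(2 + 3*sqrt(j + j)) = r - 6/(2 + 3*sqrt(2*j)) = r - 6/(2 + 3*(sqrt(2)*sqrt(j))) = r - 6/(2 + 3*sqrt(2)*sqrt(j)))
C(-24, -19)*(-37) = (-19 - 6/(2 + 3*sqrt(2)*sqrt(-24)))*(-37) = (-19 - 6/(2 + 3*sqrt(2)*(2*I*sqrt(6))))*(-37) = (-19 - 6/(2 + 12*I*sqrt(3)))*(-37) = 703 + 222/(2 + 12*I*sqrt(3))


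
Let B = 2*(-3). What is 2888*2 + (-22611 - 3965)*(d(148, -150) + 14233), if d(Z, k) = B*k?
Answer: -402168832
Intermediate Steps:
B = -6
d(Z, k) = -6*k
2888*2 + (-22611 - 3965)*(d(148, -150) + 14233) = 2888*2 + (-22611 - 3965)*(-6*(-150) + 14233) = 5776 - 26576*(900 + 14233) = 5776 - 26576*15133 = 5776 - 402174608 = -402168832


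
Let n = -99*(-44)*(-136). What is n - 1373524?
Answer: -1965940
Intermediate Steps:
n = -592416 (n = 4356*(-136) = -592416)
n - 1373524 = -592416 - 1373524 = -1965940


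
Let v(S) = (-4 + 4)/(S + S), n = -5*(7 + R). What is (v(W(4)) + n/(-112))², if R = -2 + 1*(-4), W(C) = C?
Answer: 25/12544 ≈ 0.0019930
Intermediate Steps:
R = -6 (R = -2 - 4 = -6)
n = -5 (n = -5*(7 - 6) = -5*1 = -5)
v(S) = 0 (v(S) = 0/((2*S)) = 0*(1/(2*S)) = 0)
(v(W(4)) + n/(-112))² = (0 - 5/(-112))² = (0 - 5*(-1/112))² = (0 + 5/112)² = (5/112)² = 25/12544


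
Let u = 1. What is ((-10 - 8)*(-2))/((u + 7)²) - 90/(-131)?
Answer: 2619/2096 ≈ 1.2495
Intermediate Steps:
((-10 - 8)*(-2))/((u + 7)²) - 90/(-131) = ((-10 - 8)*(-2))/((1 + 7)²) - 90/(-131) = (-18*(-2))/(8²) - 90*(-1/131) = 36/64 + 90/131 = 36*(1/64) + 90/131 = 9/16 + 90/131 = 2619/2096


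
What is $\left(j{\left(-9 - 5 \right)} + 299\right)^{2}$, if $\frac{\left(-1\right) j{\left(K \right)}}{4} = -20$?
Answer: $143641$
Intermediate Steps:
$j{\left(K \right)} = 80$ ($j{\left(K \right)} = \left(-4\right) \left(-20\right) = 80$)
$\left(j{\left(-9 - 5 \right)} + 299\right)^{2} = \left(80 + 299\right)^{2} = 379^{2} = 143641$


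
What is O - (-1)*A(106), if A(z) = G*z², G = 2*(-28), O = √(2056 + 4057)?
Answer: -629216 + √6113 ≈ -6.2914e+5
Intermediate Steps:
O = √6113 ≈ 78.186
G = -56
A(z) = -56*z²
O - (-1)*A(106) = √6113 - (-1)*(-56*106²) = √6113 - (-1)*(-56*11236) = √6113 - (-1)*(-629216) = √6113 - 1*629216 = √6113 - 629216 = -629216 + √6113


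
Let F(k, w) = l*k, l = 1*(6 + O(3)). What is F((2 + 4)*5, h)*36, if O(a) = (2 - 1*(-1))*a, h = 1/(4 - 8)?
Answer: 16200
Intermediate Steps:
h = -¼ (h = 1/(-4) = -¼ ≈ -0.25000)
O(a) = 3*a (O(a) = (2 + 1)*a = 3*a)
l = 15 (l = 1*(6 + 3*3) = 1*(6 + 9) = 1*15 = 15)
F(k, w) = 15*k
F((2 + 4)*5, h)*36 = (15*((2 + 4)*5))*36 = (15*(6*5))*36 = (15*30)*36 = 450*36 = 16200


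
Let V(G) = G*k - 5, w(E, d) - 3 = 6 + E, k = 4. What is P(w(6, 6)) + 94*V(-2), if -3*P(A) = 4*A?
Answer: -1242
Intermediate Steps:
w(E, d) = 9 + E (w(E, d) = 3 + (6 + E) = 9 + E)
P(A) = -4*A/3
V(G) = -5 + 4*G (V(G) = G*4 - 5 = 4*G - 5 = -5 + 4*G)
P(w(6, 6)) + 94*V(-2) = -4*(9 + 6)/3 + 94*(-5 + 4*(-2)) = -4/3*15 + 94*(-5 - 8) = -20 + 94*(-13) = -20 - 1222 = -1242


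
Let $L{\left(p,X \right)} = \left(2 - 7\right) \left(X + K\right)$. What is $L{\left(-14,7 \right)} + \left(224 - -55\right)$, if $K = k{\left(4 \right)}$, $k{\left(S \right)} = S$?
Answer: $224$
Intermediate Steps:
$K = 4$
$L{\left(p,X \right)} = -20 - 5 X$ ($L{\left(p,X \right)} = \left(2 - 7\right) \left(X + 4\right) = - 5 \left(4 + X\right) = -20 - 5 X$)
$L{\left(-14,7 \right)} + \left(224 - -55\right) = \left(-20 - 35\right) + \left(224 - -55\right) = \left(-20 - 35\right) + \left(224 + 55\right) = -55 + 279 = 224$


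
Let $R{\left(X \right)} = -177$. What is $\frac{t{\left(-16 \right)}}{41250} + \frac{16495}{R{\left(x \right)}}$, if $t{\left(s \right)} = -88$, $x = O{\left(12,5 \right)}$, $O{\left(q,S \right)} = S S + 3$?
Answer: $- \frac{3436537}{36875} \approx -93.194$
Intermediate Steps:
$O{\left(q,S \right)} = 3 + S^{2}$ ($O{\left(q,S \right)} = S^{2} + 3 = 3 + S^{2}$)
$x = 28$ ($x = 3 + 5^{2} = 3 + 25 = 28$)
$\frac{t{\left(-16 \right)}}{41250} + \frac{16495}{R{\left(x \right)}} = - \frac{88}{41250} + \frac{16495}{-177} = \left(-88\right) \frac{1}{41250} + 16495 \left(- \frac{1}{177}\right) = - \frac{4}{1875} - \frac{16495}{177} = - \frac{3436537}{36875}$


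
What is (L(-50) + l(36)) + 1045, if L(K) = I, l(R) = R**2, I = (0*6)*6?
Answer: 2341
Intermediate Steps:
I = 0 (I = 0*6 = 0)
L(K) = 0
(L(-50) + l(36)) + 1045 = (0 + 36**2) + 1045 = (0 + 1296) + 1045 = 1296 + 1045 = 2341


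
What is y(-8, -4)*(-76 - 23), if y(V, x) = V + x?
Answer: 1188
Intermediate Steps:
y(-8, -4)*(-76 - 23) = (-8 - 4)*(-76 - 23) = -12*(-99) = 1188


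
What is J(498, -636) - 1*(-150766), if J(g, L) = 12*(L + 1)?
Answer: 143146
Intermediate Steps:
J(g, L) = 12 + 12*L (J(g, L) = 12*(1 + L) = 12 + 12*L)
J(498, -636) - 1*(-150766) = (12 + 12*(-636)) - 1*(-150766) = (12 - 7632) + 150766 = -7620 + 150766 = 143146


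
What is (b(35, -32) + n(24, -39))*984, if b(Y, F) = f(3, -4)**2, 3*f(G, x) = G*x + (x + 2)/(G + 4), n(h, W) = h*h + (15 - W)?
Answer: 93554128/147 ≈ 6.3642e+5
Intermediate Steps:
n(h, W) = 15 + h**2 - W (n(h, W) = h**2 + (15 - W) = 15 + h**2 - W)
f(G, x) = G*x/3 + (2 + x)/(3*(4 + G)) (f(G, x) = (G*x + (x + 2)/(G + 4))/3 = (G*x + (2 + x)/(4 + G))/3 = G*x/3 + (2 + x)/(3*(4 + G)))
b(Y, F) = 7396/441 (b(Y, F) = ((2 - 4 - 4*3**2 + 4*3*(-4))/(3*(4 + 3)))**2 = ((1/3)*(2 - 4 - 4*9 - 48)/7)**2 = ((1/3)*(1/7)*(2 - 4 - 36 - 48))**2 = ((1/3)*(1/7)*(-86))**2 = (-86/21)**2 = 7396/441)
(b(35, -32) + n(24, -39))*984 = (7396/441 + (15 + 24**2 - 1*(-39)))*984 = (7396/441 + (15 + 576 + 39))*984 = (7396/441 + 630)*984 = (285226/441)*984 = 93554128/147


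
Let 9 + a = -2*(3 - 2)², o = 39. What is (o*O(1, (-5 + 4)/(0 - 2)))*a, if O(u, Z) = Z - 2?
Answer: 1287/2 ≈ 643.50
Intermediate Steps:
a = -11 (a = -9 - 2*(3 - 2)² = -9 - 2*1² = -9 - 2*1 = -9 - 2 = -11)
O(u, Z) = -2 + Z
(o*O(1, (-5 + 4)/(0 - 2)))*a = (39*(-2 + (-5 + 4)/(0 - 2)))*(-11) = (39*(-2 - 1/(-2)))*(-11) = (39*(-2 - 1*(-½)))*(-11) = (39*(-2 + ½))*(-11) = (39*(-3/2))*(-11) = -117/2*(-11) = 1287/2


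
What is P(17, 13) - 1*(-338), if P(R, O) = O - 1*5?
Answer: 346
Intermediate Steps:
P(R, O) = -5 + O (P(R, O) = O - 5 = -5 + O)
P(17, 13) - 1*(-338) = (-5 + 13) - 1*(-338) = 8 + 338 = 346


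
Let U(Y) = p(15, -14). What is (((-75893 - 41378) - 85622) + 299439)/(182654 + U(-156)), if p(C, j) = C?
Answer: 96546/182669 ≈ 0.52853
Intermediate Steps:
U(Y) = 15
(((-75893 - 41378) - 85622) + 299439)/(182654 + U(-156)) = (((-75893 - 41378) - 85622) + 299439)/(182654 + 15) = ((-117271 - 85622) + 299439)/182669 = (-202893 + 299439)*(1/182669) = 96546*(1/182669) = 96546/182669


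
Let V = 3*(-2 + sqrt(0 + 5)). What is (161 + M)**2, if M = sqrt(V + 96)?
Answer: (161 + sqrt(3)*sqrt(30 + sqrt(5)))**2 ≈ 29184.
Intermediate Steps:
V = -6 + 3*sqrt(5) (V = 3*(-2 + sqrt(5)) = -6 + 3*sqrt(5) ≈ 0.70820)
M = sqrt(90 + 3*sqrt(5)) (M = sqrt((-6 + 3*sqrt(5)) + 96) = sqrt(90 + 3*sqrt(5)) ≈ 9.8340)
(161 + M)**2 = (161 + sqrt(90 + 3*sqrt(5)))**2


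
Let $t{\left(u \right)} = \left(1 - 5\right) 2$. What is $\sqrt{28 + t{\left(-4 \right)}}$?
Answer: $2 \sqrt{5} \approx 4.4721$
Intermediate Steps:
$t{\left(u \right)} = -8$ ($t{\left(u \right)} = \left(-4\right) 2 = -8$)
$\sqrt{28 + t{\left(-4 \right)}} = \sqrt{28 - 8} = \sqrt{20} = 2 \sqrt{5}$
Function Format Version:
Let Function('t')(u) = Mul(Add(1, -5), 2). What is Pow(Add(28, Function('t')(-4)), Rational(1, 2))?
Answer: Mul(2, Pow(5, Rational(1, 2))) ≈ 4.4721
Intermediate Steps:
Function('t')(u) = -8 (Function('t')(u) = Mul(-4, 2) = -8)
Pow(Add(28, Function('t')(-4)), Rational(1, 2)) = Pow(Add(28, -8), Rational(1, 2)) = Pow(20, Rational(1, 2)) = Mul(2, Pow(5, Rational(1, 2)))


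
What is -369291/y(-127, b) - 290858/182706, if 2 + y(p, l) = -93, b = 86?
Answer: 33722024968/8678535 ≈ 3885.7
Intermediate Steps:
y(p, l) = -95 (y(p, l) = -2 - 93 = -95)
-369291/y(-127, b) - 290858/182706 = -369291/(-95) - 290858/182706 = -369291*(-1/95) - 290858*1/182706 = 369291/95 - 145429/91353 = 33722024968/8678535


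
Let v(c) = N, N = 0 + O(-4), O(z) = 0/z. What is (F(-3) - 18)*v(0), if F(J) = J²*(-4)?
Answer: 0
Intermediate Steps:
O(z) = 0
N = 0 (N = 0 + 0 = 0)
v(c) = 0
F(J) = -4*J²
(F(-3) - 18)*v(0) = (-4*(-3)² - 18)*0 = (-4*9 - 18)*0 = (-36 - 18)*0 = -54*0 = 0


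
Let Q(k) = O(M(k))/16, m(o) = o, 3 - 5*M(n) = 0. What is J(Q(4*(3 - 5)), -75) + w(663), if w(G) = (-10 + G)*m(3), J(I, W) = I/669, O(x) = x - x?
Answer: 1959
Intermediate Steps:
M(n) = ⅗ (M(n) = ⅗ - ⅕*0 = ⅗ + 0 = ⅗)
O(x) = 0
Q(k) = 0 (Q(k) = 0/16 = 0*(1/16) = 0)
J(I, W) = I/669 (J(I, W) = I*(1/669) = I/669)
w(G) = -30 + 3*G (w(G) = (-10 + G)*3 = -30 + 3*G)
J(Q(4*(3 - 5)), -75) + w(663) = (1/669)*0 + (-30 + 3*663) = 0 + (-30 + 1989) = 0 + 1959 = 1959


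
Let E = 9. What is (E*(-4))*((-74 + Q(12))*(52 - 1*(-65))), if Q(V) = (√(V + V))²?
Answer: 210600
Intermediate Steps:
Q(V) = 2*V (Q(V) = (√(2*V))² = (√2*√V)² = 2*V)
(E*(-4))*((-74 + Q(12))*(52 - 1*(-65))) = (9*(-4))*((-74 + 2*12)*(52 - 1*(-65))) = -36*(-74 + 24)*(52 + 65) = -(-1800)*117 = -36*(-5850) = 210600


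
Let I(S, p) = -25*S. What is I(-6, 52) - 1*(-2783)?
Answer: 2933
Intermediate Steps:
I(-6, 52) - 1*(-2783) = -25*(-6) - 1*(-2783) = 150 + 2783 = 2933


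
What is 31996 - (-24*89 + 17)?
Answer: 34115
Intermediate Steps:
31996 - (-24*89 + 17) = 31996 - (-2136 + 17) = 31996 - 1*(-2119) = 31996 + 2119 = 34115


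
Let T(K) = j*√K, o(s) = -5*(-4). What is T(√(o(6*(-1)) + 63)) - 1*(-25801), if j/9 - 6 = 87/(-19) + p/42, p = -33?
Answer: 25801 + 1521*83^(¼)/266 ≈ 25818.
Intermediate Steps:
o(s) = 20
j = 1521/266 (j = 54 + 9*(87/(-19) - 33/42) = 54 + 9*(87*(-1/19) - 33*1/42) = 54 + 9*(-87/19 - 11/14) = 54 + 9*(-1427/266) = 54 - 12843/266 = 1521/266 ≈ 5.7180)
T(K) = 1521*√K/266
T(√(o(6*(-1)) + 63)) - 1*(-25801) = 1521*√(√(20 + 63))/266 - 1*(-25801) = 1521*√(√83)/266 + 25801 = 1521*83^(¼)/266 + 25801 = 25801 + 1521*83^(¼)/266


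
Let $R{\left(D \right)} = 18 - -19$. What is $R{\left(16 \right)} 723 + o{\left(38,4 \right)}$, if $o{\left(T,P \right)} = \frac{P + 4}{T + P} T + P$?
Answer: $\frac{562007}{21} \approx 26762.0$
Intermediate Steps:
$R{\left(D \right)} = 37$ ($R{\left(D \right)} = 18 + 19 = 37$)
$o{\left(T,P \right)} = P + \frac{T \left(4 + P\right)}{P + T}$ ($o{\left(T,P \right)} = \frac{4 + P}{P + T} T + P = \frac{T \left(4 + P\right)}{P + T} + P = P + \frac{T \left(4 + P\right)}{P + T}$)
$R{\left(16 \right)} 723 + o{\left(38,4 \right)} = 37 \cdot 723 + \frac{4^{2} + 4 \cdot 38 + 2 \cdot 4 \cdot 38}{4 + 38} = 26751 + \frac{16 + 152 + 304}{42} = 26751 + \frac{1}{42} \cdot 472 = 26751 + \frac{236}{21} = \frac{562007}{21}$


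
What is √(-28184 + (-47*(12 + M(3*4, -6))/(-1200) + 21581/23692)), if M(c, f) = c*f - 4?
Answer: I*√889924562615049/177690 ≈ 167.89*I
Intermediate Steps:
M(c, f) = -4 + c*f
√(-28184 + (-47*(12 + M(3*4, -6))/(-1200) + 21581/23692)) = √(-28184 + (-47*(12 + (-4 + (3*4)*(-6)))/(-1200) + 21581/23692)) = √(-28184 + (-47*(12 + (-4 + 12*(-6)))*(-1/1200) + 21581*(1/23692))) = √(-28184 + (-47*(12 + (-4 - 72))*(-1/1200) + 21581/23692)) = √(-28184 + (-47*(12 - 76)*(-1/1200) + 21581/23692)) = √(-28184 + (-47*(-64)*(-1/1200) + 21581/23692)) = √(-28184 + (3008*(-1/1200) + 21581/23692)) = √(-28184 + (-188/75 + 21581/23692)) = √(-28184 - 2835521/1776900) = √(-50082985121/1776900) = I*√889924562615049/177690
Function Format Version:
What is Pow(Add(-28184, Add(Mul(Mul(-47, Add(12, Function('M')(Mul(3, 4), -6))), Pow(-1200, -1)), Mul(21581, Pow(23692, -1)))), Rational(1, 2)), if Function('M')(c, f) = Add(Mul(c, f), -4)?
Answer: Mul(Rational(1, 177690), I, Pow(889924562615049, Rational(1, 2))) ≈ Mul(167.89, I)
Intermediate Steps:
Function('M')(c, f) = Add(-4, Mul(c, f))
Pow(Add(-28184, Add(Mul(Mul(-47, Add(12, Function('M')(Mul(3, 4), -6))), Pow(-1200, -1)), Mul(21581, Pow(23692, -1)))), Rational(1, 2)) = Pow(Add(-28184, Add(Mul(Mul(-47, Add(12, Add(-4, Mul(Mul(3, 4), -6)))), Pow(-1200, -1)), Mul(21581, Pow(23692, -1)))), Rational(1, 2)) = Pow(Add(-28184, Add(Mul(Mul(-47, Add(12, Add(-4, Mul(12, -6)))), Rational(-1, 1200)), Mul(21581, Rational(1, 23692)))), Rational(1, 2)) = Pow(Add(-28184, Add(Mul(Mul(-47, Add(12, Add(-4, -72))), Rational(-1, 1200)), Rational(21581, 23692))), Rational(1, 2)) = Pow(Add(-28184, Add(Mul(Mul(-47, Add(12, -76)), Rational(-1, 1200)), Rational(21581, 23692))), Rational(1, 2)) = Pow(Add(-28184, Add(Mul(Mul(-47, -64), Rational(-1, 1200)), Rational(21581, 23692))), Rational(1, 2)) = Pow(Add(-28184, Add(Mul(3008, Rational(-1, 1200)), Rational(21581, 23692))), Rational(1, 2)) = Pow(Add(-28184, Add(Rational(-188, 75), Rational(21581, 23692))), Rational(1, 2)) = Pow(Add(-28184, Rational(-2835521, 1776900)), Rational(1, 2)) = Pow(Rational(-50082985121, 1776900), Rational(1, 2)) = Mul(Rational(1, 177690), I, Pow(889924562615049, Rational(1, 2)))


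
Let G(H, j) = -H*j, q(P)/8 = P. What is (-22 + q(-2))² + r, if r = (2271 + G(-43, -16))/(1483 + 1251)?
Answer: 3949479/2734 ≈ 1444.6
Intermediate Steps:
q(P) = 8*P
G(H, j) = -H*j
r = 1583/2734 (r = (2271 - 1*(-43)*(-16))/(1483 + 1251) = (2271 - 688)/2734 = 1583*(1/2734) = 1583/2734 ≈ 0.57901)
(-22 + q(-2))² + r = (-22 + 8*(-2))² + 1583/2734 = (-22 - 16)² + 1583/2734 = (-38)² + 1583/2734 = 1444 + 1583/2734 = 3949479/2734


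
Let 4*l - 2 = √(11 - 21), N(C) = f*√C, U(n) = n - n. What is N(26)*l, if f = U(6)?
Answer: 0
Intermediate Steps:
U(n) = 0
f = 0
N(C) = 0 (N(C) = 0*√C = 0)
l = ½ + I*√10/4 (l = ½ + √(11 - 21)/4 = ½ + √(-10)/4 = ½ + (I*√10)/4 = ½ + I*√10/4 ≈ 0.5 + 0.79057*I)
N(26)*l = 0*(½ + I*√10/4) = 0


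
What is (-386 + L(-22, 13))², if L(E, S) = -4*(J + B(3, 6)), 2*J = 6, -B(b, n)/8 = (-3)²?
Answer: 12100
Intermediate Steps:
B(b, n) = -72 (B(b, n) = -8*(-3)² = -8*9 = -72)
J = 3 (J = (½)*6 = 3)
L(E, S) = 276 (L(E, S) = -4*(3 - 72) = -4*(-69) = 276)
(-386 + L(-22, 13))² = (-386 + 276)² = (-110)² = 12100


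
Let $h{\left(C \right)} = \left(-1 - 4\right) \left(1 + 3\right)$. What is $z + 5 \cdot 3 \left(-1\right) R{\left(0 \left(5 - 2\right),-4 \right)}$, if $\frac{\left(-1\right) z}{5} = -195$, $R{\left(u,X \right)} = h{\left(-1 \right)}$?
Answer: $1275$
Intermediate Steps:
$h{\left(C \right)} = -20$ ($h{\left(C \right)} = \left(-5\right) 4 = -20$)
$R{\left(u,X \right)} = -20$
$z = 975$ ($z = \left(-5\right) \left(-195\right) = 975$)
$z + 5 \cdot 3 \left(-1\right) R{\left(0 \left(5 - 2\right),-4 \right)} = 975 + 5 \cdot 3 \left(-1\right) \left(-20\right) = 975 + 15 \left(-1\right) \left(-20\right) = 975 - -300 = 975 + 300 = 1275$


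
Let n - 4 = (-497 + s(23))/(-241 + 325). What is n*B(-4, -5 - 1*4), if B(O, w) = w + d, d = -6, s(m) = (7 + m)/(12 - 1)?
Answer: 8705/308 ≈ 28.263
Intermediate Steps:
s(m) = 7/11 + m/11 (s(m) = (7 + m)/11 = (7 + m)*(1/11) = 7/11 + m/11)
n = -1741/924 (n = 4 + (-497 + (7/11 + (1/11)*23))/(-241 + 325) = 4 + (-497 + (7/11 + 23/11))/84 = 4 + (-497 + 30/11)*(1/84) = 4 - 5437/11*1/84 = 4 - 5437/924 = -1741/924 ≈ -1.8842)
B(O, w) = -6 + w (B(O, w) = w - 6 = -6 + w)
n*B(-4, -5 - 1*4) = -1741*(-6 + (-5 - 1*4))/924 = -1741*(-6 + (-5 - 4))/924 = -1741*(-6 - 9)/924 = -1741/924*(-15) = 8705/308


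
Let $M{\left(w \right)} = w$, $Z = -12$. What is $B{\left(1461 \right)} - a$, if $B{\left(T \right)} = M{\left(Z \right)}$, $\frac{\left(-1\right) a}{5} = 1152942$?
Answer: $5764698$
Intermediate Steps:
$a = -5764710$ ($a = \left(-5\right) 1152942 = -5764710$)
$B{\left(T \right)} = -12$
$B{\left(1461 \right)} - a = -12 - -5764710 = -12 + 5764710 = 5764698$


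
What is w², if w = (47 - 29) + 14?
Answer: 1024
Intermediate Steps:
w = 32 (w = 18 + 14 = 32)
w² = 32² = 1024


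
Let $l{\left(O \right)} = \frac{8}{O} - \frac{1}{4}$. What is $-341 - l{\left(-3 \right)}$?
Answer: $- \frac{4057}{12} \approx -338.08$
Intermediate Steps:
$l{\left(O \right)} = - \frac{1}{4} + \frac{8}{O}$ ($l{\left(O \right)} = \frac{8}{O} - \frac{1}{4} = - \frac{1}{4} + \frac{8}{O}$)
$-341 - l{\left(-3 \right)} = -341 - \frac{32 - -3}{4 \left(-3\right)} = -341 - \frac{1}{4} \left(- \frac{1}{3}\right) \left(32 + 3\right) = -341 - \frac{1}{4} \left(- \frac{1}{3}\right) 35 = -341 - - \frac{35}{12} = -341 + \frac{35}{12} = - \frac{4057}{12}$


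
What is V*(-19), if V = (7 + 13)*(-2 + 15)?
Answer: -4940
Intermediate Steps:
V = 260 (V = 20*13 = 260)
V*(-19) = 260*(-19) = -4940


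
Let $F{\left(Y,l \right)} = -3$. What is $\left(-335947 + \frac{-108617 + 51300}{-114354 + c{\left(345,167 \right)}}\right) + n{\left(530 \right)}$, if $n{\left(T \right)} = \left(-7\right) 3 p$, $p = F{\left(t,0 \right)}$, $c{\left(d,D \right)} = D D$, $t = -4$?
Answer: $- \frac{29042152743}{86465} \approx -3.3588 \cdot 10^{5}$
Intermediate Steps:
$c{\left(d,D \right)} = D^{2}$
$p = -3$
$n{\left(T \right)} = 63$ ($n{\left(T \right)} = \left(-7\right) 3 \left(-3\right) = \left(-21\right) \left(-3\right) = 63$)
$\left(-335947 + \frac{-108617 + 51300}{-114354 + c{\left(345,167 \right)}}\right) + n{\left(530 \right)} = \left(-335947 + \frac{-108617 + 51300}{-114354 + 167^{2}}\right) + 63 = \left(-335947 - \frac{57317}{-114354 + 27889}\right) + 63 = \left(-335947 - \frac{57317}{-86465}\right) + 63 = \left(-335947 - - \frac{57317}{86465}\right) + 63 = \left(-335947 + \frac{57317}{86465}\right) + 63 = - \frac{29047600038}{86465} + 63 = - \frac{29042152743}{86465}$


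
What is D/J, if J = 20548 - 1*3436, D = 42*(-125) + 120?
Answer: -855/2852 ≈ -0.29979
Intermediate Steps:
D = -5130 (D = -5250 + 120 = -5130)
J = 17112 (J = 20548 - 3436 = 17112)
D/J = -5130/17112 = -5130*1/17112 = -855/2852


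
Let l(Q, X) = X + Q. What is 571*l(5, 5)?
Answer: 5710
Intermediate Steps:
l(Q, X) = Q + X
571*l(5, 5) = 571*(5 + 5) = 571*10 = 5710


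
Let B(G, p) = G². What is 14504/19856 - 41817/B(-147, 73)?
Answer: -21537559/17877846 ≈ -1.2047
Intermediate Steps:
14504/19856 - 41817/B(-147, 73) = 14504/19856 - 41817/((-147)²) = 14504*(1/19856) - 41817/21609 = 1813/2482 - 41817*1/21609 = 1813/2482 - 13939/7203 = -21537559/17877846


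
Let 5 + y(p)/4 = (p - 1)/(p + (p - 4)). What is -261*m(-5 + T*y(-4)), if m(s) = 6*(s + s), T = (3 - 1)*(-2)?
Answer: -214020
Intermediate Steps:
y(p) = -20 + 4*(-1 + p)/(-4 + 2*p) (y(p) = -20 + 4*((p - 1)/(p + (p - 4))) = -20 + 4*((-1 + p)/(p + (-4 + p))) = -20 + 4*((-1 + p)/(-4 + 2*p)) = -20 + 4*(-1 + p)/(-4 + 2*p))
T = -4 (T = 2*(-2) = -4)
m(s) = 12*s (m(s) = 6*(2*s) = 12*s)
-261*m(-5 + T*y(-4)) = -3132*(-5 - 8*(19 - 9*(-4))/(-2 - 4)) = -3132*(-5 - 8*(19 + 36)/(-6)) = -3132*(-5 - 8*(-1)*55/6) = -3132*(-5 - 4*(-55/3)) = -3132*(-5 + 220/3) = -3132*205/3 = -261*820 = -214020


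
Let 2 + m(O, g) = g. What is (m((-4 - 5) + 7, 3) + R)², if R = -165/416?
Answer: 63001/173056 ≈ 0.36405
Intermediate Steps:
R = -165/416 (R = -165*1/416 = -165/416 ≈ -0.39663)
m(O, g) = -2 + g
(m((-4 - 5) + 7, 3) + R)² = ((-2 + 3) - 165/416)² = (1 - 165/416)² = (251/416)² = 63001/173056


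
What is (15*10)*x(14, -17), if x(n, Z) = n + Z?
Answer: -450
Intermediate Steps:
x(n, Z) = Z + n
(15*10)*x(14, -17) = (15*10)*(-17 + 14) = 150*(-3) = -450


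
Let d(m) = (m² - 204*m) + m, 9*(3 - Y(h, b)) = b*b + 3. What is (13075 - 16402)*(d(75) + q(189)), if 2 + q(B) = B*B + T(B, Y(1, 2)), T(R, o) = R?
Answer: -87526716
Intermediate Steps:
Y(h, b) = 8/3 - b²/9 (Y(h, b) = 3 - (b*b + 3)/9 = 3 - (b² + 3)/9 = 3 - (3 + b²)/9 = 3 + (-⅓ - b²/9) = 8/3 - b²/9)
q(B) = -2 + B + B² (q(B) = -2 + (B*B + B) = -2 + (B² + B) = -2 + (B + B²) = -2 + B + B²)
d(m) = m² - 203*m
(13075 - 16402)*(d(75) + q(189)) = (13075 - 16402)*(75*(-203 + 75) + (-2 + 189 + 189²)) = -3327*(75*(-128) + (-2 + 189 + 35721)) = -3327*(-9600 + 35908) = -3327*26308 = -87526716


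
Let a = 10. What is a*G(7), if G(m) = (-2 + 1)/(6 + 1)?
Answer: -10/7 ≈ -1.4286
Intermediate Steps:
G(m) = -1/7
a*G(7) = 10*(-1/7) = -10/7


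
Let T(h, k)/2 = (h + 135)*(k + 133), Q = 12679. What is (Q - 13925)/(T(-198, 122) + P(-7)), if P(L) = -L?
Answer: 178/4589 ≈ 0.038788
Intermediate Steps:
T(h, k) = 2*(133 + k)*(135 + h) (T(h, k) = 2*((h + 135)*(k + 133)) = 2*((135 + h)*(133 + k)) = 2*((133 + k)*(135 + h)) = 2*(133 + k)*(135 + h))
(Q - 13925)/(T(-198, 122) + P(-7)) = (12679 - 13925)/((35910 + 266*(-198) + 270*122 + 2*(-198)*122) - 1*(-7)) = -1246/((35910 - 52668 + 32940 - 48312) + 7) = -1246/(-32130 + 7) = -1246/(-32123) = -1246*(-1/32123) = 178/4589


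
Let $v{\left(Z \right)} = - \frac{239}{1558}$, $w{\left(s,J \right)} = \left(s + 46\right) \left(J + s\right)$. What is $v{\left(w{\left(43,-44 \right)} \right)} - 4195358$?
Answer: $- \frac{6536368003}{1558} \approx -4.1954 \cdot 10^{6}$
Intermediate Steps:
$w{\left(s,J \right)} = \left(46 + s\right) \left(J + s\right)$
$v{\left(Z \right)} = - \frac{239}{1558}$ ($v{\left(Z \right)} = \left(-239\right) \frac{1}{1558} = - \frac{239}{1558}$)
$v{\left(w{\left(43,-44 \right)} \right)} - 4195358 = - \frac{239}{1558} - 4195358 = - \frac{6536368003}{1558}$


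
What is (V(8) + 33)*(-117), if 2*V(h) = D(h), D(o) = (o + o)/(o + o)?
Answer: -7839/2 ≈ -3919.5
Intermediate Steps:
D(o) = 1 (D(o) = (2*o)/((2*o)) = (2*o)*(1/(2*o)) = 1)
V(h) = ½ (V(h) = (½)*1 = ½)
(V(8) + 33)*(-117) = (½ + 33)*(-117) = (67/2)*(-117) = -7839/2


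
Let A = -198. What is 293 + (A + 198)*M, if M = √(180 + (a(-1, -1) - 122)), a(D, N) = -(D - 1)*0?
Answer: 293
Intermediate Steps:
a(D, N) = 0 (a(D, N) = -(-1 + D)*0 = -1*0 = 0)
M = √58 (M = √(180 + (0 - 122)) = √(180 - 122) = √58 ≈ 7.6158)
293 + (A + 198)*M = 293 + (-198 + 198)*√58 = 293 + 0*√58 = 293 + 0 = 293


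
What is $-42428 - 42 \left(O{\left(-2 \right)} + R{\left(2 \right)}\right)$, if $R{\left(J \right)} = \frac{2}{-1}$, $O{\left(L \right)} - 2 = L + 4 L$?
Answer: $-42008$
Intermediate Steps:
$O{\left(L \right)} = 2 + 5 L$ ($O{\left(L \right)} = 2 + \left(L + 4 L\right) = 2 + 5 L$)
$R{\left(J \right)} = -2$ ($R{\left(J \right)} = 2 \left(-1\right) = -2$)
$-42428 - 42 \left(O{\left(-2 \right)} + R{\left(2 \right)}\right) = -42428 - 42 \left(\left(2 + 5 \left(-2\right)\right) - 2\right) = -42428 - 42 \left(\left(2 - 10\right) - 2\right) = -42428 - 42 \left(-8 - 2\right) = -42428 - 42 \left(-10\right) = -42428 - -420 = -42428 + 420 = -42008$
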